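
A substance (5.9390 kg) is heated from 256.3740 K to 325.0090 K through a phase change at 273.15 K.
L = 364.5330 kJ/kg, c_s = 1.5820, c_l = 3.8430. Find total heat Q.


Q1 (sensible, solid) = 5.9390 * 1.5820 * 16.7760 = 157.6189 kJ
Q2 (latent) = 5.9390 * 364.5330 = 2164.9615 kJ
Q3 (sensible, liquid) = 5.9390 * 3.8430 * 51.8590 = 1183.6079 kJ
Q_total = 3506.1882 kJ

3506.1882 kJ


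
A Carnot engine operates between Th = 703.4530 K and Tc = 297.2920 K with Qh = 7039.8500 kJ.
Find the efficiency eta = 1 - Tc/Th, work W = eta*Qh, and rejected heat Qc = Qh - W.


eta = 1 - 297.2920/703.4530 = 0.5774
W = 0.5774 * 7039.8500 = 4064.6817 kJ
Qc = 7039.8500 - 4064.6817 = 2975.1683 kJ

eta = 57.7382%, W = 4064.6817 kJ, Qc = 2975.1683 kJ


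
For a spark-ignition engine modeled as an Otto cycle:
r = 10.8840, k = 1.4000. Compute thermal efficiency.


r^(k-1) = 2.5985
eta = 1 - 1/2.5985 = 0.6152 = 61.5156%

61.5156%


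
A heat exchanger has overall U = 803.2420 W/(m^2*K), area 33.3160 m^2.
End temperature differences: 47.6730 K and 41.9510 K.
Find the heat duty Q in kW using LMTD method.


LMTD = 44.7510 K
Q = 803.2420 * 33.3160 * 44.7510 = 1197574.2952 W = 1197.5743 kW

1197.5743 kW


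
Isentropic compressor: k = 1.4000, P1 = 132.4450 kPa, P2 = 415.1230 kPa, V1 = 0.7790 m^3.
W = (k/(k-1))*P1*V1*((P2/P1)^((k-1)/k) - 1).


(k-1)/k = 0.2857
(P2/P1)^exp = 1.3860
W = 3.5000 * 132.4450 * 0.7790 * (1.3860 - 1) = 139.3791 kJ

139.3791 kJ


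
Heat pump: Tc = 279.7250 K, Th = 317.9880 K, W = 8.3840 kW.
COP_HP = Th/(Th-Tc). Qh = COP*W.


COP = 317.9880 / 38.2630 = 8.3106
Qh = 8.3106 * 8.3840 = 69.6760 kW

COP = 8.3106, Qh = 69.6760 kW


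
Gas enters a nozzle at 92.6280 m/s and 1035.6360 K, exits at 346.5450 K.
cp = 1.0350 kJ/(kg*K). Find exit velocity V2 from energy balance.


dT = 689.0910 K
2*cp*1000*dT = 1426418.3700
V1^2 = 8579.9464
V2 = sqrt(1434998.3164) = 1197.9142 m/s

1197.9142 m/s


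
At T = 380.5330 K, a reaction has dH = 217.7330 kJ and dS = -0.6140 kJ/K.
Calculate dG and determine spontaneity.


T*dS = 380.5330 * -0.6140 = -233.6473 kJ
dG = 217.7330 + 233.6473 = 451.3803 kJ (non-spontaneous)

dG = 451.3803 kJ, non-spontaneous


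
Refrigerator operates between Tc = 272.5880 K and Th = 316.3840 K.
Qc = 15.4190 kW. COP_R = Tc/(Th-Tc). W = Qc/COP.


COP = 272.5880 / 43.7960 = 6.2240
W = 15.4190 / 6.2240 = 2.4773 kW

COP = 6.2240, W = 2.4773 kW


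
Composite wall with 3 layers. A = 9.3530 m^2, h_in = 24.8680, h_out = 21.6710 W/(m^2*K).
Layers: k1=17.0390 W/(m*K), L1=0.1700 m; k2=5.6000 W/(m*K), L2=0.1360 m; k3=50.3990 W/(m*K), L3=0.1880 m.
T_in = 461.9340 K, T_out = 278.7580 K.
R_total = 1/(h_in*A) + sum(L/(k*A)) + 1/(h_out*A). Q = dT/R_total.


R_conv_in = 1/(24.8680*9.3530) = 0.0043
R_1 = 0.1700/(17.0390*9.3530) = 0.0011
R_2 = 0.1360/(5.6000*9.3530) = 0.0026
R_3 = 0.1880/(50.3990*9.3530) = 0.0004
R_conv_out = 1/(21.6710*9.3530) = 0.0049
R_total = 0.0133 K/W
Q = 183.1760 / 0.0133 = 13777.6049 W

R_total = 0.0133 K/W, Q = 13777.6049 W


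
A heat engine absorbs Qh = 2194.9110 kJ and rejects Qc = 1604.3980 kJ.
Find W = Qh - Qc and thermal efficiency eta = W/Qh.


W = 2194.9110 - 1604.3980 = 590.5130 kJ
eta = 590.5130 / 2194.9110 = 0.2690 = 26.9037%

W = 590.5130 kJ, eta = 26.9037%


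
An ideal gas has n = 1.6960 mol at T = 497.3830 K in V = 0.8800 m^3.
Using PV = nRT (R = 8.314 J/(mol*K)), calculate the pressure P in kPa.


P = nRT/V = 1.6960 * 8.314 * 497.3830 / 0.8800
= 7013.3709 / 0.8800 = 7969.7396 Pa = 7.9697 kPa

7.9697 kPa


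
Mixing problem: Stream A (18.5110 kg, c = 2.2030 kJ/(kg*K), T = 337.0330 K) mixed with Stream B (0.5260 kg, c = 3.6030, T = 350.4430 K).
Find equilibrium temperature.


num = 14408.2676
den = 42.6749
Tf = 337.6285 K

337.6285 K


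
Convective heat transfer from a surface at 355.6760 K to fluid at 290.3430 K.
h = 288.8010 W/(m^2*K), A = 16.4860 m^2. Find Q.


dT = 65.3330 K
Q = 288.8010 * 16.4860 * 65.3330 = 311061.7343 W

311061.7343 W


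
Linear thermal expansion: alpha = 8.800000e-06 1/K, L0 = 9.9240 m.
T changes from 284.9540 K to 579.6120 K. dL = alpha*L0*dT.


dT = 294.6580 K
dL = 8.800000e-06 * 9.9240 * 294.6580 = 0.025733 m
L_final = 9.949733 m

dL = 0.025733 m


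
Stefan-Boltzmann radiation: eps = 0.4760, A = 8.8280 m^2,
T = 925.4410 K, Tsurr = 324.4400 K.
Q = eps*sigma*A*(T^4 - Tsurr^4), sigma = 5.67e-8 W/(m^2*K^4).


T^4 = 7.3349e+11
Tsurr^4 = 1.1080e+10
Q = 0.4760 * 5.67e-8 * 8.8280 * 7.2241e+11 = 172122.1958 W

172122.1958 W


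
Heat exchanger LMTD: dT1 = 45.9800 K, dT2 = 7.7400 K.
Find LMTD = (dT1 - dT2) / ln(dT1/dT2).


dT1/dT2 = 5.9406
ln(dT1/dT2) = 1.7818
LMTD = 38.2400 / 1.7818 = 21.4614 K

21.4614 K


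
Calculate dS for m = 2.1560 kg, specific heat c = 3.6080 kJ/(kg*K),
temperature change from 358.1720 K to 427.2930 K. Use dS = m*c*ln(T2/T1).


T2/T1 = 1.1930
ln(T2/T1) = 0.1765
dS = 2.1560 * 3.6080 * 0.1765 = 1.3726 kJ/K

1.3726 kJ/K


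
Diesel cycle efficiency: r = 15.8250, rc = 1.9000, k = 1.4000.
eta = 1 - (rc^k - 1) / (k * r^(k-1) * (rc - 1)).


r^(k-1) = 3.0181
rc^k = 2.4562
eta = 0.6171 = 61.7089%

61.7089%


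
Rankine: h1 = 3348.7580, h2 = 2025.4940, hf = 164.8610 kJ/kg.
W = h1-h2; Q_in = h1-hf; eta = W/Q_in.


W = 1323.2640 kJ/kg
Q_in = 3183.8970 kJ/kg
eta = 0.4156 = 41.5611%

eta = 41.5611%


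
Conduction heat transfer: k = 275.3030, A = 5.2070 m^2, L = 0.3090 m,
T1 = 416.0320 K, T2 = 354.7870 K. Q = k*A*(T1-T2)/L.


dT = 61.2450 K
Q = 275.3030 * 5.2070 * 61.2450 / 0.3090 = 284125.8063 W

284125.8063 W


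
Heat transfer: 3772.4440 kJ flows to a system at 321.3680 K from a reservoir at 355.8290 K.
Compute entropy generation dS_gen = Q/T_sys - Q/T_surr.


dS_sys = 3772.4440/321.3680 = 11.7387 kJ/K
dS_surr = -3772.4440/355.8290 = -10.6018 kJ/K
dS_gen = 11.7387 - 10.6018 = 1.1369 kJ/K (irreversible)

dS_gen = 1.1369 kJ/K, irreversible


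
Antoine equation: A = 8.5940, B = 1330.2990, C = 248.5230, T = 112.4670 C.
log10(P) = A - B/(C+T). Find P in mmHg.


C+T = 360.9900
B/(C+T) = 3.6851
log10(P) = 8.5940 - 3.6851 = 4.9089
P = 10^4.9089 = 81069.8067 mmHg

81069.8067 mmHg


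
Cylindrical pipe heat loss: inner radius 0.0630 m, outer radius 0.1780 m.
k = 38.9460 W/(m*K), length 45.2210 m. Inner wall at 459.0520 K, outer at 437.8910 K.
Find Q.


dT = 21.1610 K
ln(ro/ri) = 1.0386
Q = 2*pi*38.9460*45.2210*21.1610 / 1.0386 = 225450.0538 W

225450.0538 W


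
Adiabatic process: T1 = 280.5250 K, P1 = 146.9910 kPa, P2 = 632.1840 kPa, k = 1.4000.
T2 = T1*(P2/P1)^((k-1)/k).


(k-1)/k = 0.2857
(P2/P1)^exp = 1.5171
T2 = 280.5250 * 1.5171 = 425.5853 K

425.5853 K


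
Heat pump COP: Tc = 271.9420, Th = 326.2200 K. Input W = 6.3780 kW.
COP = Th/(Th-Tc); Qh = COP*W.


COP = 326.2200 / 54.2780 = 6.0102
Qh = 6.0102 * 6.3780 = 38.3329 kW

COP = 6.0102, Qh = 38.3329 kW


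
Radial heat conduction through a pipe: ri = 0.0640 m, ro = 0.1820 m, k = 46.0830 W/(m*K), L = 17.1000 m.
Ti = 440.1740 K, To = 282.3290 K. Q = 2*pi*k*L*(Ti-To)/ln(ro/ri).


dT = 157.8450 K
ln(ro/ri) = 1.0451
Q = 2*pi*46.0830*17.1000*157.8450 / 1.0451 = 747790.4179 W

747790.4179 W


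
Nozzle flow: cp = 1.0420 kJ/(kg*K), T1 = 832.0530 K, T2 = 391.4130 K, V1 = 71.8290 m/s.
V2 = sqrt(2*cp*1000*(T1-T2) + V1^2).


dT = 440.6400 K
2*cp*1000*dT = 918293.7600
V1^2 = 5159.4052
V2 = sqrt(923453.1652) = 960.9647 m/s

960.9647 m/s


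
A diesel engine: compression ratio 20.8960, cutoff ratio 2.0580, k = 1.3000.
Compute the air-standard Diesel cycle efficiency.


r^(k-1) = 2.4890
rc^k = 2.5555
eta = 0.5456 = 54.5612%

54.5612%


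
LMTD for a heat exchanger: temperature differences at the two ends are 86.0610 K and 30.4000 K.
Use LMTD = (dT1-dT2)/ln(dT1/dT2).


dT1/dT2 = 2.8310
ln(dT1/dT2) = 1.0406
LMTD = 55.6610 / 1.0406 = 53.4886 K

53.4886 K


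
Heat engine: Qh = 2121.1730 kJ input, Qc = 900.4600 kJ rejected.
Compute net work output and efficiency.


W = 2121.1730 - 900.4600 = 1220.7130 kJ
eta = 1220.7130 / 2121.1730 = 0.5755 = 57.5490%

W = 1220.7130 kJ, eta = 57.5490%


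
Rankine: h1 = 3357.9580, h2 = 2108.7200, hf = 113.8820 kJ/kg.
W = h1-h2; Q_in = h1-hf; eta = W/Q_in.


W = 1249.2380 kJ/kg
Q_in = 3244.0760 kJ/kg
eta = 0.3851 = 38.5083%

eta = 38.5083%


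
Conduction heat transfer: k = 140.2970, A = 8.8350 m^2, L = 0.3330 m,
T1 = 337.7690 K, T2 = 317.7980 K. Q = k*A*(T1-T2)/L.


dT = 19.9710 K
Q = 140.2970 * 8.8350 * 19.9710 / 0.3330 = 74337.9391 W

74337.9391 W


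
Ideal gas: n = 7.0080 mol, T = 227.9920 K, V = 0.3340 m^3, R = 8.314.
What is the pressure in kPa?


P = nRT/V = 7.0080 * 8.314 * 227.9920 / 0.3340
= 13283.8426 / 0.3340 = 39771.9839 Pa = 39.7720 kPa

39.7720 kPa


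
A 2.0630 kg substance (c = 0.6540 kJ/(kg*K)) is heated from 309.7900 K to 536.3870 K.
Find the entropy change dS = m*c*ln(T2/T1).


T2/T1 = 1.7315
ln(T2/T1) = 0.5490
dS = 2.0630 * 0.6540 * 0.5490 = 0.7407 kJ/K

0.7407 kJ/K


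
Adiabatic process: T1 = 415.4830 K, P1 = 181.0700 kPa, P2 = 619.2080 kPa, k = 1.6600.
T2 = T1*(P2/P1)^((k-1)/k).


(k-1)/k = 0.3976
(P2/P1)^exp = 1.6305
T2 = 415.4830 * 1.6305 = 677.4271 K

677.4271 K


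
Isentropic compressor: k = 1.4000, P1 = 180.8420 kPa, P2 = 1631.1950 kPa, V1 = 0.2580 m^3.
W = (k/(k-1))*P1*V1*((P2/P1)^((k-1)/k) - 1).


(k-1)/k = 0.2857
(P2/P1)^exp = 1.8746
W = 3.5000 * 180.8420 * 0.2580 * (1.8746 - 1) = 142.8278 kJ

142.8278 kJ


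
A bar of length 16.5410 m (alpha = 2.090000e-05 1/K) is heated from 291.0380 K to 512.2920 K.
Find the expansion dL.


dT = 221.2540 K
dL = 2.090000e-05 * 16.5410 * 221.2540 = 0.076489 m
L_final = 16.617489 m

dL = 0.076489 m


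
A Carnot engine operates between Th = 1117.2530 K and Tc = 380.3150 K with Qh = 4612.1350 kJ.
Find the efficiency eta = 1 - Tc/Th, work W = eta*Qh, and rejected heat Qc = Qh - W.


eta = 1 - 380.3150/1117.2530 = 0.6596
W = 0.6596 * 4612.1350 = 3042.1557 kJ
Qc = 4612.1350 - 3042.1557 = 1569.9793 kJ

eta = 65.9598%, W = 3042.1557 kJ, Qc = 1569.9793 kJ


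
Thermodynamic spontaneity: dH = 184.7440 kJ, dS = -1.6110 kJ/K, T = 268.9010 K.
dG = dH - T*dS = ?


T*dS = 268.9010 * -1.6110 = -433.1995 kJ
dG = 184.7440 + 433.1995 = 617.9435 kJ (non-spontaneous)

dG = 617.9435 kJ, non-spontaneous


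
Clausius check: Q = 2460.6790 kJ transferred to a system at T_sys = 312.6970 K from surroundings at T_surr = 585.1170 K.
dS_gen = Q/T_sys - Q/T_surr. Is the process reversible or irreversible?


dS_sys = 2460.6790/312.6970 = 7.8692 kJ/K
dS_surr = -2460.6790/585.1170 = -4.2054 kJ/K
dS_gen = 7.8692 - 4.2054 = 3.6638 kJ/K (irreversible)

dS_gen = 3.6638 kJ/K, irreversible


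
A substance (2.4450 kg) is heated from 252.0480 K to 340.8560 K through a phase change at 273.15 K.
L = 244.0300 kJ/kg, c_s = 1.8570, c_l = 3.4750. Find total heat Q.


Q1 (sensible, solid) = 2.4450 * 1.8570 * 21.1020 = 95.8108 kJ
Q2 (latent) = 2.4450 * 244.0300 = 596.6533 kJ
Q3 (sensible, liquid) = 2.4450 * 3.4750 * 67.7060 = 575.2556 kJ
Q_total = 1267.7197 kJ

1267.7197 kJ


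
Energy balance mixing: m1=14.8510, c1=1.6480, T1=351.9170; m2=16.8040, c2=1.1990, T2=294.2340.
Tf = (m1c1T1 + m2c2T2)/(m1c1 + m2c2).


num = 14541.1998
den = 44.6224
Tf = 325.8719 K

325.8719 K


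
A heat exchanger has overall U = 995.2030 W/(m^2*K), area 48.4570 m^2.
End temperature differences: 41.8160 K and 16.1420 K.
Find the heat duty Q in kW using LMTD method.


LMTD = 26.9726 K
Q = 995.2030 * 48.4570 * 26.9726 = 1300742.0572 W = 1300.7421 kW

1300.7421 kW


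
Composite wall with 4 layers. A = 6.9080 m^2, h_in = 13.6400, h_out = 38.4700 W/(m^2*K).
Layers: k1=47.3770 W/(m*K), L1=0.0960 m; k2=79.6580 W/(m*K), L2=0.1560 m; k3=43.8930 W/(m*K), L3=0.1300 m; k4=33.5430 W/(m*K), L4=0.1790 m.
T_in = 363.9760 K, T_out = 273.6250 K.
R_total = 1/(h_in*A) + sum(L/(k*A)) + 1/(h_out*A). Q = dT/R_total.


R_conv_in = 1/(13.6400*6.9080) = 0.0106
R_1 = 0.0960/(47.3770*6.9080) = 0.0003
R_2 = 0.1560/(79.6580*6.9080) = 0.0003
R_3 = 0.1300/(43.8930*6.9080) = 0.0004
R_4 = 0.1790/(33.5430*6.9080) = 0.0008
R_conv_out = 1/(38.4700*6.9080) = 0.0038
R_total = 0.0162 K/W
Q = 90.3510 / 0.0162 = 5593.1497 W

R_total = 0.0162 K/W, Q = 5593.1497 W


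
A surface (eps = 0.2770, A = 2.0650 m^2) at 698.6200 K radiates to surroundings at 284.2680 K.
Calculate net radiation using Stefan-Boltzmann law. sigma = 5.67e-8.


T^4 = 2.3821e+11
Tsurr^4 = 6.5300e+09
Q = 0.2770 * 5.67e-8 * 2.0650 * 2.3168e+11 = 7514.0771 W

7514.0771 W


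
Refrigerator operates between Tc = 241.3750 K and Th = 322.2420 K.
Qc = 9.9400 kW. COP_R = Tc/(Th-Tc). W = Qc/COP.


COP = 241.3750 / 80.8670 = 2.9848
W = 9.9400 / 2.9848 = 3.3302 kW

COP = 2.9848, W = 3.3302 kW


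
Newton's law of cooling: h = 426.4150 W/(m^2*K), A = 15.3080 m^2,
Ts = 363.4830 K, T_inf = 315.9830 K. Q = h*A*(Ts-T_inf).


dT = 47.5000 K
Q = 426.4150 * 15.3080 * 47.5000 = 310059.1390 W

310059.1390 W


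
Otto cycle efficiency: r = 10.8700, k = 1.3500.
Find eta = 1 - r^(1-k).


r^(k-1) = 2.3050
eta = 1 - 1/2.3050 = 0.5662 = 56.6170%

56.6170%


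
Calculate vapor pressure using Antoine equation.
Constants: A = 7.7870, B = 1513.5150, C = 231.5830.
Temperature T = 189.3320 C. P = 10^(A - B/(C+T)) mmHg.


C+T = 420.9150
B/(C+T) = 3.5958
log10(P) = 7.7870 - 3.5958 = 4.1912
P = 10^4.1912 = 15531.9687 mmHg

15531.9687 mmHg


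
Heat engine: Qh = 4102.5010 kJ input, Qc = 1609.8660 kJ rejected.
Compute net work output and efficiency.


W = 4102.5010 - 1609.8660 = 2492.6350 kJ
eta = 2492.6350 / 4102.5010 = 0.6076 = 60.7589%

W = 2492.6350 kJ, eta = 60.7589%


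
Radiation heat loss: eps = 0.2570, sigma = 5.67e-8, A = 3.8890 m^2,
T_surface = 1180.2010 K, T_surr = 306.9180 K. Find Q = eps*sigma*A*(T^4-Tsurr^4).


T^4 = 1.9401e+12
Tsurr^4 = 8.8734e+09
Q = 0.2570 * 5.67e-8 * 3.8890 * 1.9312e+12 = 109442.7909 W

109442.7909 W


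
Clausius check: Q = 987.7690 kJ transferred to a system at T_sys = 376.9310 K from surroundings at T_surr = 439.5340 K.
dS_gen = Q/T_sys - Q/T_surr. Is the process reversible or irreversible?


dS_sys = 987.7690/376.9310 = 2.6206 kJ/K
dS_surr = -987.7690/439.5340 = -2.2473 kJ/K
dS_gen = 2.6206 - 2.2473 = 0.3732 kJ/K (irreversible)

dS_gen = 0.3732 kJ/K, irreversible


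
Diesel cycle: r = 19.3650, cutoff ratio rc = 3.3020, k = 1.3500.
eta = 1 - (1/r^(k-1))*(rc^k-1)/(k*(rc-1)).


r^(k-1) = 2.8213
rc^k = 5.0159
eta = 0.5420 = 54.1976%

54.1976%


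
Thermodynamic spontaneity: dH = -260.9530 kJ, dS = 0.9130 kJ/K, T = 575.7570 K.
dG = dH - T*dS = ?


T*dS = 575.7570 * 0.9130 = 525.6661 kJ
dG = -260.9530 - 525.6661 = -786.6191 kJ (spontaneous)

dG = -786.6191 kJ, spontaneous


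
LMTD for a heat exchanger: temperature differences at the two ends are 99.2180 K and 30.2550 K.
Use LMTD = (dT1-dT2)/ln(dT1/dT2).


dT1/dT2 = 3.2794
ln(dT1/dT2) = 1.1877
LMTD = 68.9630 / 1.1877 = 58.0664 K

58.0664 K


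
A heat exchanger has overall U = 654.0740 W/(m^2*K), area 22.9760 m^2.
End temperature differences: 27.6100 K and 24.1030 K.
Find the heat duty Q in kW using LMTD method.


LMTD = 25.8168 K
Q = 654.0740 * 22.9760 * 25.8168 = 387975.1668 W = 387.9752 kW

387.9752 kW


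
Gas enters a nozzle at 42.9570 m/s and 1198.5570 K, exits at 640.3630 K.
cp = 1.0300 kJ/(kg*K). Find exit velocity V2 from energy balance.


dT = 558.1940 K
2*cp*1000*dT = 1149879.6400
V1^2 = 1845.3038
V2 = sqrt(1151724.9438) = 1073.1845 m/s

1073.1845 m/s


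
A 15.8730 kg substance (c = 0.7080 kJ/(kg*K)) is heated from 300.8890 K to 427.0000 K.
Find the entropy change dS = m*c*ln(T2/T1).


T2/T1 = 1.4191
ln(T2/T1) = 0.3500
dS = 15.8730 * 0.7080 * 0.3500 = 3.9338 kJ/K

3.9338 kJ/K


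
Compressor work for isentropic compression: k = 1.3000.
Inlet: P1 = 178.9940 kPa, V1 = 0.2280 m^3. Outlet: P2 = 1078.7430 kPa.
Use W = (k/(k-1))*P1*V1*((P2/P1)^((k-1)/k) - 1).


(k-1)/k = 0.2308
(P2/P1)^exp = 1.5136
W = 4.3333 * 178.9940 * 0.2280 * (1.5136 - 1) = 90.8326 kJ

90.8326 kJ


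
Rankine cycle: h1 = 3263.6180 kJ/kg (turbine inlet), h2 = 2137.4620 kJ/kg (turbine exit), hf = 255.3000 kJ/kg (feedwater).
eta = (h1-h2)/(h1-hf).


W = 1126.1560 kJ/kg
Q_in = 3008.3180 kJ/kg
eta = 0.3743 = 37.4347%

eta = 37.4347%


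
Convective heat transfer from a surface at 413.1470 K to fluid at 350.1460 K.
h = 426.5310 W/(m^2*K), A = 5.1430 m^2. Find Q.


dT = 63.0010 K
Q = 426.5310 * 5.1430 * 63.0010 = 138202.0764 W

138202.0764 W


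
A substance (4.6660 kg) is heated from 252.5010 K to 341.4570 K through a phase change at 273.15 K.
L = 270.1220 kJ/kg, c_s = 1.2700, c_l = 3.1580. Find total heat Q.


Q1 (sensible, solid) = 4.6660 * 1.2700 * 20.6490 = 122.3623 kJ
Q2 (latent) = 4.6660 * 270.1220 = 1260.3893 kJ
Q3 (sensible, liquid) = 4.6660 * 3.1580 * 68.3070 = 1006.5192 kJ
Q_total = 2389.2707 kJ

2389.2707 kJ


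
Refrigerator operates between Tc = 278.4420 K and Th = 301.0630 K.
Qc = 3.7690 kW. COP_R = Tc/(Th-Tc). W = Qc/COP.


COP = 278.4420 / 22.6210 = 12.3090
W = 3.7690 / 12.3090 = 0.3062 kW

COP = 12.3090, W = 0.3062 kW


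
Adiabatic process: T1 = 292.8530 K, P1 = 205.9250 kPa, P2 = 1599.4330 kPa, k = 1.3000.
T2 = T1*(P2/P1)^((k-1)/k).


(k-1)/k = 0.2308
(P2/P1)^exp = 1.6049
T2 = 292.8530 * 1.6049 = 469.9954 K

469.9954 K


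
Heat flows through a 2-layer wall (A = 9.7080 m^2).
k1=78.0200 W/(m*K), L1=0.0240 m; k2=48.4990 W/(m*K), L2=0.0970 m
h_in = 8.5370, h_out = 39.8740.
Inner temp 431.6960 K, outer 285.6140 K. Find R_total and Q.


R_conv_in = 1/(8.5370*9.7080) = 0.0121
R_1 = 0.0240/(78.0200*9.7080) = 3.1687e-05
R_2 = 0.0970/(48.4990*9.7080) = 0.0002
R_conv_out = 1/(39.8740*9.7080) = 0.0026
R_total = 0.0149 K/W
Q = 146.0820 / 0.0149 = 9812.6665 W

R_total = 0.0149 K/W, Q = 9812.6665 W


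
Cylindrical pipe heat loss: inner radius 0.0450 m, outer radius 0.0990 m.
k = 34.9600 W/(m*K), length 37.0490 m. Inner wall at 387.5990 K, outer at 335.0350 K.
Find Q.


dT = 52.5640 K
ln(ro/ri) = 0.7885
Q = 2*pi*34.9600*37.0490*52.5640 / 0.7885 = 542547.7634 W

542547.7634 W


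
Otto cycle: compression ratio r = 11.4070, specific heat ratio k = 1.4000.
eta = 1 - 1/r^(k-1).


r^(k-1) = 2.6477
eta = 1 - 1/2.6477 = 0.6223 = 62.2314%

62.2314%


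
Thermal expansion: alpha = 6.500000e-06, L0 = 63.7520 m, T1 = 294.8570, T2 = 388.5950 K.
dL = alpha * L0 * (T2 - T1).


dT = 93.7380 K
dL = 6.500000e-06 * 63.7520 * 93.7380 = 0.038844 m
L_final = 63.790844 m

dL = 0.038844 m


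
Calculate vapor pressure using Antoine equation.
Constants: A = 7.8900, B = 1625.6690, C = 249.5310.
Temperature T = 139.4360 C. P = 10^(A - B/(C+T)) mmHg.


C+T = 388.9670
B/(C+T) = 4.1795
log10(P) = 7.8900 - 4.1795 = 3.7105
P = 10^3.7105 = 5135.0864 mmHg

5135.0864 mmHg


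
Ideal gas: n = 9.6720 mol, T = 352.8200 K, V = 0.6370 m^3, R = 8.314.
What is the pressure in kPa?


P = nRT/V = 9.6720 * 8.314 * 352.8200 / 0.6370
= 28371.3175 / 0.6370 = 44538.9599 Pa = 44.5390 kPa

44.5390 kPa


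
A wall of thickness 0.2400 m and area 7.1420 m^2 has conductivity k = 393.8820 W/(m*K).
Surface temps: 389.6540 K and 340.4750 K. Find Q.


dT = 49.1790 K
Q = 393.8820 * 7.1420 * 49.1790 / 0.2400 = 576440.4283 W

576440.4283 W


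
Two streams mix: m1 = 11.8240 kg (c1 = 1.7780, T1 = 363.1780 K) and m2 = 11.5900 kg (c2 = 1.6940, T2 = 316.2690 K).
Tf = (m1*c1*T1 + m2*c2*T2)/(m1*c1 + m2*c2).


num = 13844.5720
den = 40.6565
Tf = 340.5252 K

340.5252 K


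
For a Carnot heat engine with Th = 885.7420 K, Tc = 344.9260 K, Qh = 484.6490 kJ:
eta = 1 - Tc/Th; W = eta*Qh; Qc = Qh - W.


eta = 1 - 344.9260/885.7420 = 0.6106
W = 0.6106 * 484.6490 = 295.9168 kJ
Qc = 484.6490 - 295.9168 = 188.7322 kJ

eta = 61.0580%, W = 295.9168 kJ, Qc = 188.7322 kJ


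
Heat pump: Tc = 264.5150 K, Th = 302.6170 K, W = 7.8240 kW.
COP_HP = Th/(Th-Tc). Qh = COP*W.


COP = 302.6170 / 38.1020 = 7.9423
Qh = 7.9423 * 7.8240 = 62.1404 kW

COP = 7.9423, Qh = 62.1404 kW


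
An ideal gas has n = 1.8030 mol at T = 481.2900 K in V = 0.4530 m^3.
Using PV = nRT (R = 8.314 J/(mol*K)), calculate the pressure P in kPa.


P = nRT/V = 1.8030 * 8.314 * 481.2900 / 0.4530
= 7214.6054 / 0.4530 = 15926.2813 Pa = 15.9263 kPa

15.9263 kPa


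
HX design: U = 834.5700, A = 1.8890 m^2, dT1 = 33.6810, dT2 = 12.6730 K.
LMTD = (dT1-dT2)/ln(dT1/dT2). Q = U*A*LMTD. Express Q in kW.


LMTD = 21.4924 K
Q = 834.5700 * 1.8890 * 21.4924 = 33882.8850 W = 33.8829 kW

33.8829 kW


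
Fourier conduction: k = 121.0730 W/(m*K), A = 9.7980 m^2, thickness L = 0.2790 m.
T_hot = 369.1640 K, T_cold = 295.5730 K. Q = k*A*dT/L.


dT = 73.5910 K
Q = 121.0730 * 9.7980 * 73.5910 / 0.2790 = 312899.7672 W

312899.7672 W


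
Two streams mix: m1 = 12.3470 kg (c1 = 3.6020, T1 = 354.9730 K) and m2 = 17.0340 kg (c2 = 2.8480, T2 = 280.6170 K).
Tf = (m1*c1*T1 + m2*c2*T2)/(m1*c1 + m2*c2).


num = 29400.5570
den = 92.9867
Tf = 316.1801 K

316.1801 K


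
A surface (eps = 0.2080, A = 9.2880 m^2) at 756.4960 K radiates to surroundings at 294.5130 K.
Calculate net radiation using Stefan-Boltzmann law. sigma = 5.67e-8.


T^4 = 3.2751e+11
Tsurr^4 = 7.5235e+09
Q = 0.2080 * 5.67e-8 * 9.2880 * 3.1999e+11 = 35051.1548 W

35051.1548 W


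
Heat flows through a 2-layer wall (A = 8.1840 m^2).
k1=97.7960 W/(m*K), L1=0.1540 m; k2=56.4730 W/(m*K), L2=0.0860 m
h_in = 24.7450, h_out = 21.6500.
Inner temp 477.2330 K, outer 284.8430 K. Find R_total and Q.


R_conv_in = 1/(24.7450*8.1840) = 0.0049
R_1 = 0.1540/(97.7960*8.1840) = 0.0002
R_2 = 0.0860/(56.4730*8.1840) = 0.0002
R_conv_out = 1/(21.6500*8.1840) = 0.0056
R_total = 0.0110 K/W
Q = 192.3900 / 0.0110 = 17553.3431 W

R_total = 0.0110 K/W, Q = 17553.3431 W


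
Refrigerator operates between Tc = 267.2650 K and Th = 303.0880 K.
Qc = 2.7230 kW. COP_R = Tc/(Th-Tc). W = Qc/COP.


COP = 267.2650 / 35.8230 = 7.4607
W = 2.7230 / 7.4607 = 0.3650 kW

COP = 7.4607, W = 0.3650 kW


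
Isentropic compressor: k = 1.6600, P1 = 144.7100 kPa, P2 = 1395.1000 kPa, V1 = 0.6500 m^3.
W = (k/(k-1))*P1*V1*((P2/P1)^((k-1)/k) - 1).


(k-1)/k = 0.3976
(P2/P1)^exp = 2.4619
W = 2.5152 * 144.7100 * 0.6500 * (2.4619 - 1) = 345.8560 kJ

345.8560 kJ


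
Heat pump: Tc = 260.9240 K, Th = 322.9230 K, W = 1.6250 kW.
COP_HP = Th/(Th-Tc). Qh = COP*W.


COP = 322.9230 / 61.9990 = 5.2085
Qh = 5.2085 * 1.6250 = 8.4638 kW

COP = 5.2085, Qh = 8.4638 kW


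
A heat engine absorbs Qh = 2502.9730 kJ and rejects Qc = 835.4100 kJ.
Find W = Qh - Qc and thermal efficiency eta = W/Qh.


W = 2502.9730 - 835.4100 = 1667.5630 kJ
eta = 1667.5630 / 2502.9730 = 0.6662 = 66.6233%

W = 1667.5630 kJ, eta = 66.6233%


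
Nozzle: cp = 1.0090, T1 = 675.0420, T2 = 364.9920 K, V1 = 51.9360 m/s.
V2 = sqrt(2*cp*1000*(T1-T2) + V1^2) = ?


dT = 310.0500 K
2*cp*1000*dT = 625680.9000
V1^2 = 2697.3481
V2 = sqrt(628378.2481) = 792.7031 m/s

792.7031 m/s


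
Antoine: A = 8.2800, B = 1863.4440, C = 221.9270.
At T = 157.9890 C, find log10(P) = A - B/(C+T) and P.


C+T = 379.9160
B/(C+T) = 4.9049
log10(P) = 8.2800 - 4.9049 = 3.3751
P = 10^3.3751 = 2372.0059 mmHg

2372.0059 mmHg


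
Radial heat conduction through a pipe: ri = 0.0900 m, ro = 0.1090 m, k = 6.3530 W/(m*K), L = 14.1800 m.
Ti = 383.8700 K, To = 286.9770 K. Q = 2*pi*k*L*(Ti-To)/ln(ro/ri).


dT = 96.8930 K
ln(ro/ri) = 0.1915
Q = 2*pi*6.3530*14.1800*96.8930 / 0.1915 = 286333.3461 W

286333.3461 W


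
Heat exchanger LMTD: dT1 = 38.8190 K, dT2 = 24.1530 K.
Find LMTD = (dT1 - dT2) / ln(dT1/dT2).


dT1/dT2 = 1.6072
ln(dT1/dT2) = 0.4745
LMTD = 14.6660 / 0.4745 = 30.9082 K

30.9082 K


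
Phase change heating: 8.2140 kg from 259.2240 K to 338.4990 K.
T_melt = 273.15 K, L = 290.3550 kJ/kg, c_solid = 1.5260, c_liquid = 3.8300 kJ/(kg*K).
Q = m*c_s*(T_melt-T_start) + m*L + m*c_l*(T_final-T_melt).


Q1 (sensible, solid) = 8.2140 * 1.5260 * 13.9260 = 174.5563 kJ
Q2 (latent) = 8.2140 * 290.3550 = 2384.9760 kJ
Q3 (sensible, liquid) = 8.2140 * 3.8300 * 65.3490 = 2055.8547 kJ
Q_total = 4615.3870 kJ

4615.3870 kJ


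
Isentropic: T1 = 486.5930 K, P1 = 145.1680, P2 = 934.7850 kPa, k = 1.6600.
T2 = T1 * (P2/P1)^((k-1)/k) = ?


(k-1)/k = 0.3976
(P2/P1)^exp = 2.0969
T2 = 486.5930 * 2.0969 = 1020.3594 K

1020.3594 K


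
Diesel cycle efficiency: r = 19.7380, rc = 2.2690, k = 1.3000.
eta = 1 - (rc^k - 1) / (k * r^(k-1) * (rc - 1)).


r^(k-1) = 2.4468
rc^k = 2.9012
eta = 0.5290 = 52.8976%

52.8976%


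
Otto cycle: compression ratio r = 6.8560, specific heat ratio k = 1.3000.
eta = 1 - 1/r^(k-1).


r^(k-1) = 1.7816
eta = 1 - 1/1.7816 = 0.4387 = 43.8721%

43.8721%


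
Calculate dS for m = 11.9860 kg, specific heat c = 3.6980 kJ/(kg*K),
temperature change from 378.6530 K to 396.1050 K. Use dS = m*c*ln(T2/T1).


T2/T1 = 1.0461
ln(T2/T1) = 0.0451
dS = 11.9860 * 3.6980 * 0.0451 = 1.9972 kJ/K

1.9972 kJ/K


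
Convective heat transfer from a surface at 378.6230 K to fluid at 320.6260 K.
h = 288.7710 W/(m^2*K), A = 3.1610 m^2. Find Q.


dT = 57.9970 K
Q = 288.7710 * 3.1610 * 57.9970 = 52939.9592 W

52939.9592 W


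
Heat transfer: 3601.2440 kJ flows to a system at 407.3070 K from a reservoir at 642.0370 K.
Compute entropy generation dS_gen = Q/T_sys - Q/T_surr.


dS_sys = 3601.2440/407.3070 = 8.8416 kJ/K
dS_surr = -3601.2440/642.0370 = -5.6091 kJ/K
dS_gen = 8.8416 - 5.6091 = 3.2325 kJ/K (irreversible)

dS_gen = 3.2325 kJ/K, irreversible


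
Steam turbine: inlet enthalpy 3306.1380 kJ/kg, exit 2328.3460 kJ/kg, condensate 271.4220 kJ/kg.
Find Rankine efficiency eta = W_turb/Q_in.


W = 977.7920 kJ/kg
Q_in = 3034.7160 kJ/kg
eta = 0.3222 = 32.2202%

eta = 32.2202%


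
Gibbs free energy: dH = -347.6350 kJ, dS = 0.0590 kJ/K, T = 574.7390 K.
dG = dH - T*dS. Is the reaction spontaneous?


T*dS = 574.7390 * 0.0590 = 33.9096 kJ
dG = -347.6350 - 33.9096 = -381.5446 kJ (spontaneous)

dG = -381.5446 kJ, spontaneous


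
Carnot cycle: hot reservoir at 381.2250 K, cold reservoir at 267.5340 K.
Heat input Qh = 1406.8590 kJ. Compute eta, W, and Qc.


eta = 1 - 267.5340/381.2250 = 0.2982
W = 0.2982 * 1406.8590 = 419.5612 kJ
Qc = 1406.8590 - 419.5612 = 987.2978 kJ

eta = 29.8225%, W = 419.5612 kJ, Qc = 987.2978 kJ


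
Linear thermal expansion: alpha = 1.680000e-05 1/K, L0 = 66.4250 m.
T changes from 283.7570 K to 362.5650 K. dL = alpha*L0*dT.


dT = 78.8080 K
dL = 1.680000e-05 * 66.4250 * 78.8080 = 0.087945 m
L_final = 66.512945 m

dL = 0.087945 m


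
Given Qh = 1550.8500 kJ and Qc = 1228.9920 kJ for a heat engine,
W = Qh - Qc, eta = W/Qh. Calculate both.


W = 1550.8500 - 1228.9920 = 321.8580 kJ
eta = 321.8580 / 1550.8500 = 0.2075 = 20.7537%

W = 321.8580 kJ, eta = 20.7537%


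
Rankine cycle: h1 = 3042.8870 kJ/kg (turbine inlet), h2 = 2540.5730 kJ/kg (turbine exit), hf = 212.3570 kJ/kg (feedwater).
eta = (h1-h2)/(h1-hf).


W = 502.3140 kJ/kg
Q_in = 2830.5300 kJ/kg
eta = 0.1775 = 17.7463%

eta = 17.7463%


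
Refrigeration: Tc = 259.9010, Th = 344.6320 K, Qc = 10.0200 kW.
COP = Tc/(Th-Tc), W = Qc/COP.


COP = 259.9010 / 84.7310 = 3.0674
W = 10.0200 / 3.0674 = 3.2666 kW

COP = 3.0674, W = 3.2666 kW


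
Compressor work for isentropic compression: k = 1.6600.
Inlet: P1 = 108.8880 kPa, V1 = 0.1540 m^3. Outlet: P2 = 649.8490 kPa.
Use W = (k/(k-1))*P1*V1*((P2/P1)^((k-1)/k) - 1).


(k-1)/k = 0.3976
(P2/P1)^exp = 2.0345
W = 2.5152 * 108.8880 * 0.1540 * (2.0345 - 1) = 43.6322 kJ

43.6322 kJ


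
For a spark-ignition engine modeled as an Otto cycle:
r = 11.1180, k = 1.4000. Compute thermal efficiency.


r^(k-1) = 2.6207
eta = 1 - 1/2.6207 = 0.6184 = 61.8417%

61.8417%


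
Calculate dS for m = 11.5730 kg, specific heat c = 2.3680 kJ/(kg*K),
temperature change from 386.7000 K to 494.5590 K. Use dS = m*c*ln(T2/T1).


T2/T1 = 1.2789
ln(T2/T1) = 0.2460
dS = 11.5730 * 2.3680 * 0.2460 = 6.7421 kJ/K

6.7421 kJ/K


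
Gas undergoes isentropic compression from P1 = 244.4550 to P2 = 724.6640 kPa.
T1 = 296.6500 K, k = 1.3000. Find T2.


(k-1)/k = 0.2308
(P2/P1)^exp = 1.2850
T2 = 296.6500 * 1.2850 = 381.2002 K

381.2002 K


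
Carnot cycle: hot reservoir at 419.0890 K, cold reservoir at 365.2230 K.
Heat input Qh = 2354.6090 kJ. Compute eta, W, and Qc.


eta = 1 - 365.2230/419.0890 = 0.1285
W = 0.1285 * 2354.6090 = 302.6407 kJ
Qc = 2354.6090 - 302.6407 = 2051.9683 kJ

eta = 12.8531%, W = 302.6407 kJ, Qc = 2051.9683 kJ


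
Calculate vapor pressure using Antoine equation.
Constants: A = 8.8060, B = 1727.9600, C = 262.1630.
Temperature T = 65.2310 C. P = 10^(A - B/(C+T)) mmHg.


C+T = 327.3940
B/(C+T) = 5.2779
log10(P) = 8.8060 - 5.2779 = 3.5281
P = 10^3.5281 = 3373.4788 mmHg

3373.4788 mmHg


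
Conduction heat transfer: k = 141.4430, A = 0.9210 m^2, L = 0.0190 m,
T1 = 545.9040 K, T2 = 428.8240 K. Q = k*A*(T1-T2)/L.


dT = 117.0800 K
Q = 141.4430 * 0.9210 * 117.0800 / 0.0190 = 802731.3090 W

802731.3090 W


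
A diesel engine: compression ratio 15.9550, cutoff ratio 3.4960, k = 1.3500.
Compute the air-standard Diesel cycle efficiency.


r^(k-1) = 2.6364
rc^k = 5.4178
eta = 0.5027 = 50.2707%

50.2707%


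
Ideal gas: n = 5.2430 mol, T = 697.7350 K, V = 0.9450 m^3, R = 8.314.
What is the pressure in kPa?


P = nRT/V = 5.2430 * 8.314 * 697.7350 / 0.9450
= 30414.4794 / 0.9450 = 32184.6342 Pa = 32.1846 kPa

32.1846 kPa


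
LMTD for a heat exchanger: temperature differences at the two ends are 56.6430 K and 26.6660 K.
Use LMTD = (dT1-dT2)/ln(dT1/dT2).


dT1/dT2 = 2.1242
ln(dT1/dT2) = 0.7534
LMTD = 29.9770 / 0.7534 = 39.7901 K

39.7901 K


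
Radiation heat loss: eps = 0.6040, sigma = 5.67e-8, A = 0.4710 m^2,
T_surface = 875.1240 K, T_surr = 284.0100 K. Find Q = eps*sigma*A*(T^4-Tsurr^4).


T^4 = 5.8651e+11
Tsurr^4 = 6.5063e+09
Q = 0.6040 * 5.67e-8 * 0.4710 * 5.8001e+11 = 9355.6648 W

9355.6648 W


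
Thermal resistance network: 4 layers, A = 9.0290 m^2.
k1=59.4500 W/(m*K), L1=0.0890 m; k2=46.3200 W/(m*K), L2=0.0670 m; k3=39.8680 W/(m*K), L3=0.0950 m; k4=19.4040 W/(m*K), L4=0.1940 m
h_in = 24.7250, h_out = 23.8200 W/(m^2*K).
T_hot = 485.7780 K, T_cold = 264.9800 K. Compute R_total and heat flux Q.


R_conv_in = 1/(24.7250*9.0290) = 0.0045
R_1 = 0.0890/(59.4500*9.0290) = 0.0002
R_2 = 0.0670/(46.3200*9.0290) = 0.0002
R_3 = 0.0950/(39.8680*9.0290) = 0.0003
R_4 = 0.1940/(19.4040*9.0290) = 0.0011
R_conv_out = 1/(23.8200*9.0290) = 0.0046
R_total = 0.0108 K/W
Q = 220.7980 / 0.0108 = 20394.5786 W

R_total = 0.0108 K/W, Q = 20394.5786 W


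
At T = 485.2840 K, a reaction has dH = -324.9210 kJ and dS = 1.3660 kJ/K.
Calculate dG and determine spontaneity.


T*dS = 485.2840 * 1.3660 = 662.8979 kJ
dG = -324.9210 - 662.8979 = -987.8189 kJ (spontaneous)

dG = -987.8189 kJ, spontaneous


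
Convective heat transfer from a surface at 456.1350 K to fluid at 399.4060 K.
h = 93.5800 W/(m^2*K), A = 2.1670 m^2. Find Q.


dT = 56.7290 K
Q = 93.5800 * 2.1670 * 56.7290 = 11503.9525 W

11503.9525 W


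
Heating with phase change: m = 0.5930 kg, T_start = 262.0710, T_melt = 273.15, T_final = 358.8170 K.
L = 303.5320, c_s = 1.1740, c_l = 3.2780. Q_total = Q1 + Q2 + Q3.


Q1 (sensible, solid) = 0.5930 * 1.1740 * 11.0790 = 7.7130 kJ
Q2 (latent) = 0.5930 * 303.5320 = 179.9945 kJ
Q3 (sensible, liquid) = 0.5930 * 3.2780 * 85.6670 = 166.5241 kJ
Q_total = 354.2316 kJ

354.2316 kJ


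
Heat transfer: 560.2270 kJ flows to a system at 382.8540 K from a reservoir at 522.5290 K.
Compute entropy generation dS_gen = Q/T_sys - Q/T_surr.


dS_sys = 560.2270/382.8540 = 1.4633 kJ/K
dS_surr = -560.2270/522.5290 = -1.0721 kJ/K
dS_gen = 1.4633 - 1.0721 = 0.3911 kJ/K (irreversible)

dS_gen = 0.3911 kJ/K, irreversible


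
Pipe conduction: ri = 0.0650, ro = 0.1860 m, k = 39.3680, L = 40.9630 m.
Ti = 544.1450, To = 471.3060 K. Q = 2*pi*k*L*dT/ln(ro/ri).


dT = 72.8390 K
ln(ro/ri) = 1.0514
Q = 2*pi*39.3680*40.9630*72.8390 / 1.0514 = 701984.8623 W

701984.8623 W


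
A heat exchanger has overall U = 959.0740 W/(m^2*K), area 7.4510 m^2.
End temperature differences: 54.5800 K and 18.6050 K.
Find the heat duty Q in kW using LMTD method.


LMTD = 33.4266 K
Q = 959.0740 * 7.4510 * 33.4266 = 238868.8414 W = 238.8688 kW

238.8688 kW


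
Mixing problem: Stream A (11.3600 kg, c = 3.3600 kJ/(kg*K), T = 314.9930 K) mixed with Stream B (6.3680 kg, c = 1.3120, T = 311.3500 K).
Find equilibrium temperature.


num = 14624.4288
den = 46.5244
Tf = 314.3388 K

314.3388 K


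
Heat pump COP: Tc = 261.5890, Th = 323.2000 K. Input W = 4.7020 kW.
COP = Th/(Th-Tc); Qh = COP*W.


COP = 323.2000 / 61.6110 = 5.2458
Qh = 5.2458 * 4.7020 = 24.6658 kW

COP = 5.2458, Qh = 24.6658 kW


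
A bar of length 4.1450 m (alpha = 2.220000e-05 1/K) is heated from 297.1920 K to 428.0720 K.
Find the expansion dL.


dT = 130.8800 K
dL = 2.220000e-05 * 4.1450 * 130.8800 = 0.012043 m
L_final = 4.157043 m

dL = 0.012043 m


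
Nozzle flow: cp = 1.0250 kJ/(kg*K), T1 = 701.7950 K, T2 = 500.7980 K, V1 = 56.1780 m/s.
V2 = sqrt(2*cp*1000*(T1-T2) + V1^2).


dT = 200.9970 K
2*cp*1000*dT = 412043.8500
V1^2 = 3155.9677
V2 = sqrt(415199.8177) = 644.3600 m/s

644.3600 m/s


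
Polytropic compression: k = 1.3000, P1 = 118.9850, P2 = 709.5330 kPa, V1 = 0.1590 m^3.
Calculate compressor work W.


(k-1)/k = 0.2308
(P2/P1)^exp = 1.5099
W = 4.3333 * 118.9850 * 0.1590 * (1.5099 - 1) = 41.8045 kJ

41.8045 kJ


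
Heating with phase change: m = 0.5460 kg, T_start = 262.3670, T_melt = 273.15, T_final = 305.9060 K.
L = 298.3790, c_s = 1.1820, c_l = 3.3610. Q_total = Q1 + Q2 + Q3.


Q1 (sensible, solid) = 0.5460 * 1.1820 * 10.7830 = 6.9590 kJ
Q2 (latent) = 0.5460 * 298.3790 = 162.9149 kJ
Q3 (sensible, liquid) = 0.5460 * 3.3610 * 32.7560 = 60.1107 kJ
Q_total = 229.9847 kJ

229.9847 kJ


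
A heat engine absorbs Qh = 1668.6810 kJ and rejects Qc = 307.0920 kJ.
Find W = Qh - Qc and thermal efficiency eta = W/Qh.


W = 1668.6810 - 307.0920 = 1361.5890 kJ
eta = 1361.5890 / 1668.6810 = 0.8160 = 81.5967%

W = 1361.5890 kJ, eta = 81.5967%


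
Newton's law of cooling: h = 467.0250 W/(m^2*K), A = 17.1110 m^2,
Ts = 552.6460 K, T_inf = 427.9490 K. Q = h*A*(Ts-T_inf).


dT = 124.6970 K
Q = 467.0250 * 17.1110 * 124.6970 = 996486.7436 W

996486.7436 W


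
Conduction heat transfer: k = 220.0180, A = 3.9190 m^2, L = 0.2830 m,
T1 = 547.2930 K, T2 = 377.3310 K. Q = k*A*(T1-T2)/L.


dT = 169.9620 K
Q = 220.0180 * 3.9190 * 169.9620 / 0.2830 = 517843.9103 W

517843.9103 W


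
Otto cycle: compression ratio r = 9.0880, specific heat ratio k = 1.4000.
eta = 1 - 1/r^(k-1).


r^(k-1) = 2.4176
eta = 1 - 1/2.4176 = 0.5864 = 58.6369%

58.6369%


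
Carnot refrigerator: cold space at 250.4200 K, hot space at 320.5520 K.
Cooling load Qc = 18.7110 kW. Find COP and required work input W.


COP = 250.4200 / 70.1320 = 3.5707
W = 18.7110 / 3.5707 = 5.2402 kW

COP = 3.5707, W = 5.2402 kW


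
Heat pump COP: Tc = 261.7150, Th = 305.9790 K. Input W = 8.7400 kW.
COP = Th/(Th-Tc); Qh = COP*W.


COP = 305.9790 / 44.2640 = 6.9126
Qh = 6.9126 * 8.7400 = 60.4161 kW

COP = 6.9126, Qh = 60.4161 kW


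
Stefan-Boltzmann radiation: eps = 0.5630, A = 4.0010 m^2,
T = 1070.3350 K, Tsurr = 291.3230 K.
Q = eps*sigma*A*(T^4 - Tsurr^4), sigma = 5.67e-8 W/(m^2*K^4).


T^4 = 1.3124e+12
Tsurr^4 = 7.2028e+09
Q = 0.5630 * 5.67e-8 * 4.0010 * 1.3052e+12 = 166705.1082 W

166705.1082 W


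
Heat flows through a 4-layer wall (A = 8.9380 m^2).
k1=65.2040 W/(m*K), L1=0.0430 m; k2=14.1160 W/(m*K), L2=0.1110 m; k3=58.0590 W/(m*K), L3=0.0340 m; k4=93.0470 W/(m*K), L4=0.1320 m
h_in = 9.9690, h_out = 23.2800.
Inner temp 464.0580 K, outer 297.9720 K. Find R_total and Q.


R_conv_in = 1/(9.9690*8.9380) = 0.0112
R_1 = 0.0430/(65.2040*8.9380) = 7.3783e-05
R_2 = 0.1110/(14.1160*8.9380) = 0.0009
R_3 = 0.0340/(58.0590*8.9380) = 6.5519e-05
R_4 = 0.1320/(93.0470*8.9380) = 0.0002
R_conv_out = 1/(23.2800*8.9380) = 0.0048
R_total = 0.0172 K/W
Q = 166.0860 / 0.0172 = 9652.4065 W

R_total = 0.0172 K/W, Q = 9652.4065 W


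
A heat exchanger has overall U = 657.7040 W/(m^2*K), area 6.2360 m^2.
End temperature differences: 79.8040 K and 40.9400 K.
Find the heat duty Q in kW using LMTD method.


LMTD = 58.2262 K
Q = 657.7040 * 6.2360 * 58.2262 = 238811.3192 W = 238.8113 kW

238.8113 kW


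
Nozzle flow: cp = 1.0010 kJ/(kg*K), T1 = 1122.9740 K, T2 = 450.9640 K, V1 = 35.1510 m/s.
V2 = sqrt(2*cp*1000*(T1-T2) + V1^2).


dT = 672.0100 K
2*cp*1000*dT = 1345364.0200
V1^2 = 1235.5928
V2 = sqrt(1346599.6128) = 1160.4308 m/s

1160.4308 m/s


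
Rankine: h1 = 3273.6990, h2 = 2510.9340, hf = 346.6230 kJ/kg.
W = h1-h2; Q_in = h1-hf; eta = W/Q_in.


W = 762.7650 kJ/kg
Q_in = 2927.0760 kJ/kg
eta = 0.2606 = 26.0589%

eta = 26.0589%


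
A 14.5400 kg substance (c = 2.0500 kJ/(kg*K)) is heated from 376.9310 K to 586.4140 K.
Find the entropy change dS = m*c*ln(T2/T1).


T2/T1 = 1.5558
ln(T2/T1) = 0.4420
dS = 14.5400 * 2.0500 * 0.4420 = 13.1736 kJ/K

13.1736 kJ/K


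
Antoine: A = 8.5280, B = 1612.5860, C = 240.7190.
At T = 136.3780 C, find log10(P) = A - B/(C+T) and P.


C+T = 377.0970
B/(C+T) = 4.2763
log10(P) = 8.5280 - 4.2763 = 4.2517
P = 10^4.2517 = 17851.8746 mmHg

17851.8746 mmHg


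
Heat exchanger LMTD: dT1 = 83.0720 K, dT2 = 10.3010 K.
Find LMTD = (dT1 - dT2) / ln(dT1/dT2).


dT1/dT2 = 8.0645
ln(dT1/dT2) = 2.0875
LMTD = 72.7710 / 2.0875 = 34.8609 K

34.8609 K


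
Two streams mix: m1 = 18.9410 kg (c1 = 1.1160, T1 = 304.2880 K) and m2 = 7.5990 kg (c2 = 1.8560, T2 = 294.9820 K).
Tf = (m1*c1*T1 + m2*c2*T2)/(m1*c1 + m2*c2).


num = 10592.4378
den = 35.2419
Tf = 300.5638 K

300.5638 K


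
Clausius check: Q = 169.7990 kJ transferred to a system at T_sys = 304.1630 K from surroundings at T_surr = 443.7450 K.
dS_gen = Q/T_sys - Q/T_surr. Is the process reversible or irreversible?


dS_sys = 169.7990/304.1630 = 0.5583 kJ/K
dS_surr = -169.7990/443.7450 = -0.3826 kJ/K
dS_gen = 0.5583 - 0.3826 = 0.1756 kJ/K (irreversible)

dS_gen = 0.1756 kJ/K, irreversible


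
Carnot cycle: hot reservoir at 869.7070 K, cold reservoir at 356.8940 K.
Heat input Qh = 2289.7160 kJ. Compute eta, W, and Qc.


eta = 1 - 356.8940/869.7070 = 0.5896
W = 0.5896 * 2289.7160 = 1350.1054 kJ
Qc = 2289.7160 - 1350.1054 = 939.6106 kJ

eta = 58.9639%, W = 1350.1054 kJ, Qc = 939.6106 kJ


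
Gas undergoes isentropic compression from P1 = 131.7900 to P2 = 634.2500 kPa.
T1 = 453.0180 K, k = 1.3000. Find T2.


(k-1)/k = 0.2308
(P2/P1)^exp = 1.4370
T2 = 453.0180 * 1.4370 = 651.0095 K

651.0095 K


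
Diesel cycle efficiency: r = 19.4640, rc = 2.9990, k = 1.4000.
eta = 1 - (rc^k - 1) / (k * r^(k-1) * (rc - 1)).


r^(k-1) = 3.2786
rc^k = 4.6534
eta = 0.6018 = 60.1838%

60.1838%


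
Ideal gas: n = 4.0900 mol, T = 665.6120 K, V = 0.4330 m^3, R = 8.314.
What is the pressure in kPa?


P = nRT/V = 4.0900 * 8.314 * 665.6120 / 0.4330
= 22633.6435 / 0.4330 = 52271.6940 Pa = 52.2717 kPa

52.2717 kPa


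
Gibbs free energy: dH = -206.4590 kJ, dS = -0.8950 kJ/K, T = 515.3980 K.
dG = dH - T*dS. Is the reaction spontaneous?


T*dS = 515.3980 * -0.8950 = -461.2812 kJ
dG = -206.4590 + 461.2812 = 254.8222 kJ (non-spontaneous)

dG = 254.8222 kJ, non-spontaneous


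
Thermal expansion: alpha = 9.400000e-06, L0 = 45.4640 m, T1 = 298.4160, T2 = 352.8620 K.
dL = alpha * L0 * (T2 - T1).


dT = 54.4460 K
dL = 9.400000e-06 * 45.4640 * 54.4460 = 0.023268 m
L_final = 45.487268 m

dL = 0.023268 m


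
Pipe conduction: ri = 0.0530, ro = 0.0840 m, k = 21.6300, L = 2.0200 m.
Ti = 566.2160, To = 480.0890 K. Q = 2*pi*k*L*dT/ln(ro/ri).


dT = 86.1270 K
ln(ro/ri) = 0.4605
Q = 2*pi*21.6300*2.0200*86.1270 / 0.4605 = 51342.1409 W

51342.1409 W


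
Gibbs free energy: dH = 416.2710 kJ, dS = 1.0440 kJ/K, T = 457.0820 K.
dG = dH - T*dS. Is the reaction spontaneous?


T*dS = 457.0820 * 1.0440 = 477.1936 kJ
dG = 416.2710 - 477.1936 = -60.9226 kJ (spontaneous)

dG = -60.9226 kJ, spontaneous
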